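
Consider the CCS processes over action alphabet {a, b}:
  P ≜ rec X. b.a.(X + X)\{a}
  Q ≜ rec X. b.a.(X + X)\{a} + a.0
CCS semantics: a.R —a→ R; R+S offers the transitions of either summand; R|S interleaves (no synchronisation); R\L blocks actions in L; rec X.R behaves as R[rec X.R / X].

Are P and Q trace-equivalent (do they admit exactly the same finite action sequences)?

NO — witness ⟨a⟩

P's transition system — 4 states:
  p0 = rec X. b.a.(X + X)\{a} | —b→ p1
  p1 = a.((rec X. b.a.(X + X)\{a}) + (rec X. b.a.(X + X)\{a}))\{a} | —a→ p2
  p2 = ((rec X. b.a.(X + X)\{a}) + (rec X. b.a.(X + X)\{a}))\{a} | —b→ p3
  p3 = (a.((rec X. b.a.(X + X)\{a}) + (rec X. b.a.(X + X)\{a}))\{a})\{a} | ∅
Q's transition system — 5 states:
  q0 = rec X. b.a.(X + X)\{a} + a.0 | —a→ q1, —b→ q2
  q1 = 0 | ∅
  q2 = a.((rec X. b.a.(X + X)\{a} + a.0) + (rec X. b.a.(X + X)\{a} + a.0))\{a} | —a→ q3
  q3 = ((rec X. b.a.(X + X)\{a} + a.0) + (rec X. b.a.(X + X)\{a} + a.0))\{a} | —b→ q4
  q4 = (a.((rec X. b.a.(X + X)\{a} + a.0) + (rec X. b.a.(X + X)\{a} + a.0))\{a})\{a} | ∅
Run σ = ⟨a⟩ on Q: start {q0}
  [1] a ⇒ {q1}
  — Q admits the full trace.
Run σ = ⟨a⟩ on P: start {p0}
  [1] a ⇒ ∅  — P cannot continue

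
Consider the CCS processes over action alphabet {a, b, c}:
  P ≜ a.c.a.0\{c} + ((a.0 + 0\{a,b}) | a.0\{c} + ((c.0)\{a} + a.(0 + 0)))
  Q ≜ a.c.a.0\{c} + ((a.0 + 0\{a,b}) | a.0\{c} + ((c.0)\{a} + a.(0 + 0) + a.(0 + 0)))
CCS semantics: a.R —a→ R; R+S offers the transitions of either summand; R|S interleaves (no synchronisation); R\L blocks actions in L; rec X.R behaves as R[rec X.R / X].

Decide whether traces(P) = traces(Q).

YES

Reachable graph of P (9 states):
  m0 = a.c.a.0\{c} + ((a.0 + 0\{a,b}) | a.0\{c} + ((c.0)\{a} + a.(0 + 0))) :: —a→ m1, —a→ m2, —a→ m3, —a→ m4, —c→ m5
  m1 = (a.0 + 0\{a,b}) | 0\{c} :: —a→ m6
  m2 = 0 + 0 :: stopped
  m3 = 0 | a.0\{c} :: —a→ m6
  m4 = c.a.0\{c} :: —c→ m7
  m5 = 0\{a} :: stopped
  m6 = 0 | 0\{c} :: stopped
  m7 = a.0\{c} :: —a→ m8
  m8 = 0\{c} :: stopped
Reachable graph of Q (9 states):
  n0 = a.c.a.0\{c} + ((a.0 + 0\{a,b}) | a.0\{c} + ((c.0)\{a} + a.(0 + 0) + a.(0 + 0))) :: —a→ n1, —a→ n2, —a→ n3, —a→ n4, —c→ n5
  n1 = (a.0 + 0\{a,b}) | 0\{c} :: —a→ n6
  n2 = 0 + 0 :: stopped
  n3 = 0 | a.0\{c} :: —a→ n6
  n4 = c.a.0\{c} :: —c→ n7
  n5 = 0\{a} :: stopped
  n6 = 0 | 0\{c} :: stopped
  n7 = a.0\{c} :: —a→ n8
  n8 = 0\{c} :: stopped
Bisimilarity quotient blocks:
  B0 = {m0, n0}
  B1 = {m4, n4}
  B2 = {m1, m3, m7, n1, n3, n7}
  B3 = {m2, m5, m6, m8, n2, n5, n6, n8}
m0 ∈ B0, n0 ∈ B0 → same block
Bisimilar ⇒ trace-equivalent.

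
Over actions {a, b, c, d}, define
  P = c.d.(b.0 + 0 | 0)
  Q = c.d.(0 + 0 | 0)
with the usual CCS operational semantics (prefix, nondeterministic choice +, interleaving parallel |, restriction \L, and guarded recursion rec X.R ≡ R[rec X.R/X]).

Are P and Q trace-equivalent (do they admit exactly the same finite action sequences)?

traces(P) ≠ traces(Q) — witness ⟨cdb⟩

LTS(P): 4 reachable states
  m0 = c.d.(b.0 + 0 | 0) has moves --c--▸ m1
  m1 = d.(b.0 + 0 | 0) has moves --d--▸ m2
  m2 = b.0 + 0 | 0 has moves --b--▸ m3
  m3 = 0 has moves stopped
LTS(Q): 3 reachable states
  n0 = c.d.(0 + 0 | 0) has moves --c--▸ n1
  n1 = d.(0 + 0 | 0) has moves --d--▸ n2
  n2 = 0 + 0 | 0 has moves stopped
Run σ = ⟨cdb⟩ on P: start {m0}
  step 1 (c): {m1}
  step 2 (d): {m2}
  step 3 (b): {m3}
  — P admits the full trace.
Run σ = ⟨cdb⟩ on Q: start {n0}
  step 1 (c): {n1}
  step 2 (d): {n2}
  step 3 (b): ∅  — Q cannot continue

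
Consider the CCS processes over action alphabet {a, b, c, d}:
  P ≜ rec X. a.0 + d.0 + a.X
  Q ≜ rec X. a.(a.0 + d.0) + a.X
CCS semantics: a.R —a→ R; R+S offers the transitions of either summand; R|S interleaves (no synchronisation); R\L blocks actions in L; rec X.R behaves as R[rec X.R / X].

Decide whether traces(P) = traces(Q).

Reachable graph of P (2 states):
  s0 = rec X. a.0 + d.0 + a.X :: =a=> s0, =a=> s1, =d=> s1
  s1 = 0 :: (no moves)
Reachable graph of Q (3 states):
  t0 = rec X. a.(a.0 + d.0) + a.X :: =a=> t0, =a=> t1
  t1 = a.0 + d.0 :: =a=> t2, =d=> t2
  t2 = 0 :: (no moves)
Trace ⟨d⟩ through P, begin at {s0}:
  [1] d ⇒ {s1}
  — P admits the full trace.
Trace ⟨d⟩ through Q, begin at {t0}:
  [1] d ⇒ no successor for Q

NO — witness ⟨d⟩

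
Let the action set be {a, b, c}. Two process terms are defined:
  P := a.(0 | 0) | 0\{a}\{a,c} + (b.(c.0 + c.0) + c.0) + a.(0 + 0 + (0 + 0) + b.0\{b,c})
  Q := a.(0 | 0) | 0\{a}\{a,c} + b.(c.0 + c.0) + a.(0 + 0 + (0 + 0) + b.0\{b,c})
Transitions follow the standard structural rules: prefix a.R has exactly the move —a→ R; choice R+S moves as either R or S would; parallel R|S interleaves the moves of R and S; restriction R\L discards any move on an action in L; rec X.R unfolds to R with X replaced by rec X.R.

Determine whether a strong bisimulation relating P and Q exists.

LTS(P): 6 reachable states
  m0 = a.(0 | 0) | 0\{a}\{a,c} + (b.(c.0 + c.0) + c.0) + a.(0 + 0 + (0 + 0) + b.0\{b,c}) ⊢ -a-> m1, -a-> m2, -b-> m3, -c-> m4
  m1 = 0 + 0 + (0 + 0) + b.0\{b,c} ⊢ -b-> m5
  m2 = 0 | 0 | 0\{a}\{a,c} ⊢ ·
  m3 = c.0 + c.0 ⊢ -c-> m4
  m4 = 0 ⊢ ·
  m5 = 0\{b,c} ⊢ ·
LTS(Q): 6 reachable states
  n0 = a.(0 | 0) | 0\{a}\{a,c} + b.(c.0 + c.0) + a.(0 + 0 + (0 + 0) + b.0\{b,c}) ⊢ -a-> n1, -a-> n2, -b-> n3
  n1 = 0 + 0 + (0 + 0) + b.0\{b,c} ⊢ -b-> n4
  n2 = 0 | 0 | 0\{a}\{a,c} ⊢ ·
  n3 = c.0 + c.0 ⊢ -c-> n5
  n4 = 0\{b,c} ⊢ ·
  n5 = 0 ⊢ ·
Partition-refinement fixed point:
  B0 = {m0}
  B1 = {m3, n3}
  B2 = {m2, m4, m5, n2, n4, n5}
  B3 = {m1, n1}
  B4 = {n0}
m0 ∈ B0, n0 ∈ B4 → different blocks

not bisimilar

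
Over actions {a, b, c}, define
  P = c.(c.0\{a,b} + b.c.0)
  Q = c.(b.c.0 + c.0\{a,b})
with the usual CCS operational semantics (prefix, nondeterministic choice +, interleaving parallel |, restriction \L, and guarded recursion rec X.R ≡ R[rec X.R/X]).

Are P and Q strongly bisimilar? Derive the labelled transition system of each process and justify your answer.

bisimilar

Reachable graph of P (5 states):
  p0 = c.(c.0\{a,b} + b.c.0) → =c=> p1
  p1 = c.0\{a,b} + b.c.0 → =b=> p2, =c=> p3
  p2 = c.0 → =c=> p4
  p3 = 0\{a,b} → ·
  p4 = 0 → ·
Reachable graph of Q (5 states):
  q0 = c.(b.c.0 + c.0\{a,b}) → =c=> q1
  q1 = b.c.0 + c.0\{a,b} → =b=> q2, =c=> q3
  q2 = c.0 → =c=> q4
  q3 = 0\{a,b} → ·
  q4 = 0 → ·
Coarsest stable partition (strong bisimilarity classes):
  B0 = {p0, q0}
  B1 = {p1, q1}
  B2 = {p2, q2}
  B3 = {p3, p4, q3, q4}
p0 ∈ B0, q0 ∈ B0 → same block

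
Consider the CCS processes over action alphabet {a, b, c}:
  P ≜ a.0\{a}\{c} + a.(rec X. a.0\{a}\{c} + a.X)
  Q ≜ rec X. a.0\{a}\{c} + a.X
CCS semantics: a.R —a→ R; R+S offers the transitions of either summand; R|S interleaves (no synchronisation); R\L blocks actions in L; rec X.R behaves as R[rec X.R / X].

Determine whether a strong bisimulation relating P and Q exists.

P's transition system — 3 states:
  p0 = a.0\{a}\{c} + a.(rec X. a.0\{a}\{c} + a.X) ⊢ --a--▸ p1, --a--▸ p2
  p1 = 0\{a}\{c} ⊢ ∅
  p2 = rec X. a.0\{a}\{c} + a.X ⊢ --a--▸ p1, --a--▸ p2
Q's transition system — 2 states:
  q0 = rec X. a.0\{a}\{c} + a.X ⊢ --a--▸ q0, --a--▸ q1
  q1 = 0\{a}\{c} ⊢ ∅
Coarsest stable partition (strong bisimilarity classes):
  B0 = {p0, p2, q0}
  B1 = {p1, q1}
p0 ∈ B0, q0 ∈ B0 → same block

P ~ Q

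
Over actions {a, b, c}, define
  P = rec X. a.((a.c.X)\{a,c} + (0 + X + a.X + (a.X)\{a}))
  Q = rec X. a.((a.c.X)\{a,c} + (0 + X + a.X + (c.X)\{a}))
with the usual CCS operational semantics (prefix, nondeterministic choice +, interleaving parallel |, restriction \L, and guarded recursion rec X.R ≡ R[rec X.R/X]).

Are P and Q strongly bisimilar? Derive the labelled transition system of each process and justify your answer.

P's transition system — 2 states:
  m0 = rec X. a.((a.c.X)\{a,c} + (0 + X + a.X + (a.X)\{a})) has moves --a--▸ m1
  m1 = (a.c.(rec X. a.((a.c.X)\{a,c} + (0 + X + a.X + (a.X)\{a}))))\{a,c} + (0 + (rec X. a.((a.c.X)\{a,c} + (0 + X + a.X + (a.X)\{a}))) + a.(rec X. a.((a.c.X)\{a,c} + (0 + X + a.X + (a.X)\{a}))) + (a.(rec X. a.((a.c.X)\{a,c} + (0 + X + a.X + (a.X)\{a}))))\{a}) has moves --a--▸ m0, --a--▸ m1
Q's transition system — 3 states:
  n0 = rec X. a.((a.c.X)\{a,c} + (0 + X + a.X + (c.X)\{a})) has moves --a--▸ n1
  n1 = (a.c.(rec X. a.((a.c.X)\{a,c} + (0 + X + a.X + (c.X)\{a}))))\{a,c} + (0 + (rec X. a.((a.c.X)\{a,c} + (0 + X + a.X + (c.X)\{a}))) + a.(rec X. a.((a.c.X)\{a,c} + (0 + X + a.X + (c.X)\{a}))) + (c.(rec X. a.((a.c.X)\{a,c} + (0 + X + a.X + (c.X)\{a}))))\{a}) has moves --a--▸ n0, --a--▸ n1, --c--▸ n2
  n2 = (rec X. a.((a.c.X)\{a,c} + (0 + X + a.X + (c.X)\{a})))\{a} has moves ∅
Coarsest stable partition (strong bisimilarity classes):
  B0 = {m0, m1}
  B1 = {n0}
  B2 = {n1}
  B3 = {n2}
m0 ∈ B0, n0 ∈ B1 → different blocks

NO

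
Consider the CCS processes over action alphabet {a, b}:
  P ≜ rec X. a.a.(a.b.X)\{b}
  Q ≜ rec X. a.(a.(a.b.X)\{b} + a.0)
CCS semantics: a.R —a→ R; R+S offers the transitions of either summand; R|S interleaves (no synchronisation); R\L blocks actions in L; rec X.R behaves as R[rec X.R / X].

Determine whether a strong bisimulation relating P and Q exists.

not bisimilar

Reachable graph of P (4 states):
  u0 = rec X. a.a.(a.b.X)\{b} ⊢ —a→ u1
  u1 = a.(a.b.(rec X. a.a.(a.b.X)\{b}))\{b} ⊢ —a→ u2
  u2 = (a.b.(rec X. a.a.(a.b.X)\{b}))\{b} ⊢ —a→ u3
  u3 = (b.(rec X. a.a.(a.b.X)\{b}))\{b} ⊢ stopped
Reachable graph of Q (5 states):
  v0 = rec X. a.(a.(a.b.X)\{b} + a.0) ⊢ —a→ v1
  v1 = a.(a.b.(rec X. a.(a.(a.b.X)\{b} + a.0)))\{b} + a.0 ⊢ —a→ v2, —a→ v3
  v2 = (a.b.(rec X. a.(a.(a.b.X)\{b} + a.0)))\{b} ⊢ —a→ v4
  v3 = 0 ⊢ stopped
  v4 = (b.(rec X. a.(a.(a.b.X)\{b} + a.0)))\{b} ⊢ stopped
Partition-refinement fixed point:
  B0 = {u0}
  B1 = {u1}
  B2 = {u2, v2}
  B3 = {u3, v3, v4}
  B4 = {v0}
  B5 = {v1}
u0 ∈ B0, v0 ∈ B4 → different blocks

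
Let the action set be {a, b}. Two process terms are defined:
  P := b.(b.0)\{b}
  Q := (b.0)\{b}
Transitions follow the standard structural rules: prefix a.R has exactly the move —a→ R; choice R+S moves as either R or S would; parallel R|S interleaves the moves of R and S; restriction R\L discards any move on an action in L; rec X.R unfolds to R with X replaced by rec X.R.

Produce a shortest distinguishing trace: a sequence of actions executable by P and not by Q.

b

LTS(P): 2 reachable states
  s0 = b.(b.0)\{b} :: ··b··> s1
  s1 = (b.0)\{b} :: ·
LTS(Q): 1 reachable states
  t0 = (b.0)\{b} :: ·
Trace ⟨b⟩ through P, begin at {s0}:
  [1] b ⇒ {s1}
  P completes σ.
Trace ⟨b⟩ through Q, begin at {t0}:
  [1] b ⇒ no successor for Q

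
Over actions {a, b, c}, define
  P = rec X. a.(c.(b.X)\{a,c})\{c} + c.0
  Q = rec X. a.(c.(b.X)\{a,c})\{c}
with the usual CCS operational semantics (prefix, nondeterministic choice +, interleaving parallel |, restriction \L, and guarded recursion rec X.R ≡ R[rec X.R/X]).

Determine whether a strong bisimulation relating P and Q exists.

not bisimilar

LTS(P): 3 reachable states
  u0 = rec X. a.(c.(b.X)\{a,c})\{c} + c.0 → --a--▸ u1, --c--▸ u2
  u1 = (c.(b.(rec X. a.(c.(b.X)\{a,c})\{c} + c.0))\{a,c})\{c} → deadlocked
  u2 = 0 → deadlocked
LTS(Q): 2 reachable states
  v0 = rec X. a.(c.(b.X)\{a,c})\{c} → --a--▸ v1
  v1 = (c.(b.(rec X. a.(c.(b.X)\{a,c})\{c}))\{a,c})\{c} → deadlocked
Bisimilarity quotient blocks:
  B0 = {u0}
  B1 = {u1, u2, v1}
  B2 = {v0}
u0 ∈ B0, v0 ∈ B2 → different blocks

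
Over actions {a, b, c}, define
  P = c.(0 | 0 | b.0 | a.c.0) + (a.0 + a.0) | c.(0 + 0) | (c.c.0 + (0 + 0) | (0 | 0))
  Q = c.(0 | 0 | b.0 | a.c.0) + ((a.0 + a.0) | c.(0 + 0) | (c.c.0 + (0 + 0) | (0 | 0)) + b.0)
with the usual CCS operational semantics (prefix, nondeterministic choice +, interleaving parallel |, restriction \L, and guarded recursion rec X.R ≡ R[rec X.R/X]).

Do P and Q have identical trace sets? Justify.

traces(P) ≠ traces(Q) — witness ⟨b⟩

LTS(P): 18 reachable states
  p0 = c.(0 | 0 | b.0 | a.c.0) + (a.0 + a.0) | c.(0 + 0) | (c.c.0 + (0 + 0) | (0 | 0)) ⊢ -a-> p1, -c-> p2, -c-> p3, -c-> p4
  p1 = 0 | c.(0 + 0) | (c.c.0 + (0 + 0) | (0 | 0)) ⊢ -c-> p5, -c-> p6
  p2 = (a.0 + a.0) | (0 + 0) | (c.c.0 + (0 + 0) | (0 | 0)) ⊢ -a-> p5, -c-> p7
  p3 = (a.0 + a.0) | c.(0 + 0) | c.0 ⊢ -a-> p6, -c-> p7, -c-> p8
  p4 = 0 | 0 | b.0 | a.c.0 ⊢ -a-> p9, -b-> p10
  p5 = 0 | (0 + 0) | (c.c.0 + (0 + 0) | (0 | 0)) ⊢ -c-> p11
  p6 = 0 | c.(0 + 0) | c.0 ⊢ -c-> p11, -c-> p12
  p7 = (a.0 + a.0) | (0 + 0) | c.0 ⊢ -a-> p11, -c-> p13
  p8 = (a.0 + a.0) | c.(0 + 0) | 0 ⊢ -a-> p12, -c-> p13
  p9 = 0 | 0 | b.0 | c.0 ⊢ -b-> p14, -c-> p15
  p10 = 0 | 0 | 0 | a.c.0 ⊢ -a-> p14
  p11 = 0 | (0 + 0) | c.0 ⊢ -c-> p16
  p12 = 0 | c.(0 + 0) | 0 ⊢ -c-> p16
  p13 = (a.0 + a.0) | (0 + 0) | 0 ⊢ -a-> p16
  p14 = 0 | 0 | 0 | c.0 ⊢ -c-> p17
  p15 = 0 | 0 | b.0 | 0 ⊢ -b-> p17
  p16 = 0 | (0 + 0) | 0 ⊢ ∅
  p17 = 0 | 0 | 0 | 0 ⊢ ∅
LTS(Q): 19 reachable states
  q0 = c.(0 | 0 | b.0 | a.c.0) + ((a.0 + a.0) | c.(0 + 0) | (c.c.0 + (0 + 0) | (0 | 0)) + b.0) ⊢ -a-> q1, -b-> q2, -c-> q3, -c-> q4, -c-> q5
  q1 = 0 | c.(0 + 0) | (c.c.0 + (0 + 0) | (0 | 0)) ⊢ -c-> q6, -c-> q7
  q2 = 0 ⊢ ∅
  q3 = (a.0 + a.0) | (0 + 0) | (c.c.0 + (0 + 0) | (0 | 0)) ⊢ -a-> q6, -c-> q8
  q4 = (a.0 + a.0) | c.(0 + 0) | c.0 ⊢ -a-> q7, -c-> q8, -c-> q9
  q5 = 0 | 0 | b.0 | a.c.0 ⊢ -a-> q10, -b-> q11
  q6 = 0 | (0 + 0) | (c.c.0 + (0 + 0) | (0 | 0)) ⊢ -c-> q12
  q7 = 0 | c.(0 + 0) | c.0 ⊢ -c-> q12, -c-> q13
  q8 = (a.0 + a.0) | (0 + 0) | c.0 ⊢ -a-> q12, -c-> q14
  q9 = (a.0 + a.0) | c.(0 + 0) | 0 ⊢ -a-> q13, -c-> q14
  q10 = 0 | 0 | b.0 | c.0 ⊢ -b-> q15, -c-> q16
  q11 = 0 | 0 | 0 | a.c.0 ⊢ -a-> q15
  q12 = 0 | (0 + 0) | c.0 ⊢ -c-> q17
  q13 = 0 | c.(0 + 0) | 0 ⊢ -c-> q17
  q14 = (a.0 + a.0) | (0 + 0) | 0 ⊢ -a-> q17
  q15 = 0 | 0 | 0 | c.0 ⊢ -c-> q18
  q16 = 0 | 0 | b.0 | 0 ⊢ -b-> q18
  q17 = 0 | (0 + 0) | 0 ⊢ ∅
  q18 = 0 | 0 | 0 | 0 ⊢ ∅
Trace ⟨b⟩ through Q, begin at {q0}:
  [1] b ⇒ {q2}
  — Q admits the full trace.
Trace ⟨b⟩ through P, begin at {p0}:
  [1] b ⇒ no successor for P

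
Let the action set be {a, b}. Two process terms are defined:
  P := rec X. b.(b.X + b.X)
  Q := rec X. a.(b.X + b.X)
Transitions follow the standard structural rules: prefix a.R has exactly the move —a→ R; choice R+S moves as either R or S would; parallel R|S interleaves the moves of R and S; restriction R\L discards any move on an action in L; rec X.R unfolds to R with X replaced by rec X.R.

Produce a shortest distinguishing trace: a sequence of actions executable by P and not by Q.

Reachable graph of P (2 states):
  p0 = rec X. b.(b.X + b.X) :: —b→ p1
  p1 = b.(rec X. b.(b.X + b.X)) + b.(rec X. b.(b.X + b.X)) :: —b→ p0
Reachable graph of Q (2 states):
  q0 = rec X. a.(b.X + b.X) :: —a→ q1
  q1 = b.(rec X. a.(b.X + b.X)) + b.(rec X. a.(b.X + b.X)) :: —b→ q0
Trace ⟨b⟩ through P, begin at {p0}:
  step 1 (b): {p1}
  — P admits the full trace.
Trace ⟨b⟩ through Q, begin at {q0}:
  step 1 (b): no successor for Q

b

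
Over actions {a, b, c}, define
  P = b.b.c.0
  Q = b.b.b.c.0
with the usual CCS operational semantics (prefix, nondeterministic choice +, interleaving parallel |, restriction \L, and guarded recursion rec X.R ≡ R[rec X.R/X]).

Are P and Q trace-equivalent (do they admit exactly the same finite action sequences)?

NO — witness ⟨bbc⟩

LTS(P): 4 reachable states
  s0 = b.b.c.0 ⊢ --b--▸ s1
  s1 = b.c.0 ⊢ --b--▸ s2
  s2 = c.0 ⊢ --c--▸ s3
  s3 = 0 ⊢ deadlocked
LTS(Q): 5 reachable states
  t0 = b.b.b.c.0 ⊢ --b--▸ t1
  t1 = b.b.c.0 ⊢ --b--▸ t2
  t2 = b.c.0 ⊢ --b--▸ t3
  t3 = c.0 ⊢ --c--▸ t4
  t4 = 0 ⊢ deadlocked
Run σ = ⟨bbc⟩ on P: start {s0}
  step 1 (b): {s1}
  step 2 (b): {s2}
  step 3 (c): {s3}
  ✓ P
Run σ = ⟨bbc⟩ on Q: start {t0}
  step 1 (b): {t1}
  step 2 (b): {t2}
  step 3 (c): no successor for Q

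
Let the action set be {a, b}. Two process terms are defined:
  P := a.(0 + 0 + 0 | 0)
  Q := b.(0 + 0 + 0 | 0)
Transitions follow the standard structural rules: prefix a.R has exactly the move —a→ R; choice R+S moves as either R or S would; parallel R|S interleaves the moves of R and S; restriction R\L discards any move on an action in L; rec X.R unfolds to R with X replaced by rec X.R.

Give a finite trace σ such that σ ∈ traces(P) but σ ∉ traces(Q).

a

P's transition system — 2 states:
  u0 = a.(0 + 0 + 0 | 0) → --a--▸ u1
  u1 = 0 + 0 + 0 | 0 → ∅
Q's transition system — 2 states:
  v0 = b.(0 + 0 + 0 | 0) → --b--▸ v1
  v1 = 0 + 0 + 0 | 0 → ∅
Run σ = ⟨a⟩ on P: start {u0}
  after a @ step 1: {u1}
  ✓ P
Run σ = ⟨a⟩ on Q: start {v0}
  after a @ step 1: ∅  — Q cannot continue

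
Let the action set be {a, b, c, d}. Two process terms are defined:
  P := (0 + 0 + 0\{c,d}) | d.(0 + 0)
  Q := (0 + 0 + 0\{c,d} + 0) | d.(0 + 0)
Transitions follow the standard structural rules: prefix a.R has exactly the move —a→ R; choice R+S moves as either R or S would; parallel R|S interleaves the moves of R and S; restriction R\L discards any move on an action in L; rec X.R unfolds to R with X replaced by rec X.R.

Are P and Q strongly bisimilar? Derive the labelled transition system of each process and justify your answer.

P's transition system — 2 states:
  s0 = (0 + 0 + 0\{c,d}) | d.(0 + 0) ⊢ —d→ s1
  s1 = (0 + 0 + 0\{c,d}) | (0 + 0) ⊢ ·
Q's transition system — 2 states:
  t0 = (0 + 0 + 0\{c,d} + 0) | d.(0 + 0) ⊢ —d→ t1
  t1 = (0 + 0 + 0\{c,d} + 0) | (0 + 0) ⊢ ·
Bisimilarity quotient blocks:
  B0 = {s0, t0}
  B1 = {s1, t1}
s0 ∈ B0, t0 ∈ B0 → same block

bisimilar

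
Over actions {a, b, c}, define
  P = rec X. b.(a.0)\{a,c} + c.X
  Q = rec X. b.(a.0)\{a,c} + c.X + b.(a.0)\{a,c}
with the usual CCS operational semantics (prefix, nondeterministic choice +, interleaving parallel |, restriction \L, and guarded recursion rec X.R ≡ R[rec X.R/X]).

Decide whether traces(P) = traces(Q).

traces(P) = traces(Q)

LTS(P): 2 reachable states
  p0 = rec X. b.(a.0)\{a,c} + c.X | ··b··> p1, ··c··> p0
  p1 = (a.0)\{a,c} | stopped
LTS(Q): 2 reachable states
  q0 = rec X. b.(a.0)\{a,c} + c.X + b.(a.0)\{a,c} | ··b··> q1, ··c··> q0
  q1 = (a.0)\{a,c} | stopped
Bisimilarity quotient blocks:
  B0 = {p0, q0}
  B1 = {p1, q1}
p0 ∈ B0, q0 ∈ B0 → same block
Bisimilar ⇒ trace-equivalent.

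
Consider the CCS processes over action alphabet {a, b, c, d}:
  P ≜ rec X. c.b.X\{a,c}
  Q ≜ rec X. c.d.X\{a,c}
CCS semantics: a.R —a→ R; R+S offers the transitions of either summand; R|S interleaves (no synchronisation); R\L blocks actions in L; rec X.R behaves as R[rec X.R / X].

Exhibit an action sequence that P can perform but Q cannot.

cb

P's transition system — 3 states:
  m0 = rec X. c.b.X\{a,c} has moves ··c··> m1
  m1 = b.(rec X. c.b.X\{a,c})\{a,c} has moves ··b··> m2
  m2 = (rec X. c.b.X\{a,c})\{a,c} has moves ·
Q's transition system — 3 states:
  n0 = rec X. c.d.X\{a,c} has moves ··c··> n1
  n1 = d.(rec X. c.d.X\{a,c})\{a,c} has moves ··d··> n2
  n2 = (rec X. c.d.X\{a,c})\{a,c} has moves ·
Executing cb from P (initial set {m0}):
  step 1 (c): {m1}
  step 2 (b): {m2}
  ✓ P
Executing cb from Q (initial set {n0}):
  step 1 (c): {n1}
  step 2 (b): ∅ (Q stuck)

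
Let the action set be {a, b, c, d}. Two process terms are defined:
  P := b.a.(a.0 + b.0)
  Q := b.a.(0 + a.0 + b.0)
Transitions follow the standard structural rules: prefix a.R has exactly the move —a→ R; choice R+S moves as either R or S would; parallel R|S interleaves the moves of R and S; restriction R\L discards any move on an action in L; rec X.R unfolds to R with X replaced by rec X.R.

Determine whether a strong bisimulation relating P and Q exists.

Reachable graph of P (4 states):
  s0 = b.a.(a.0 + b.0) :: -b-> s1
  s1 = a.(a.0 + b.0) :: -a-> s2
  s2 = a.0 + b.0 :: -a-> s3, -b-> s3
  s3 = 0 :: deadlocked
Reachable graph of Q (4 states):
  t0 = b.a.(0 + a.0 + b.0) :: -b-> t1
  t1 = a.(0 + a.0 + b.0) :: -a-> t2
  t2 = 0 + a.0 + b.0 :: -a-> t3, -b-> t3
  t3 = 0 :: deadlocked
Partition-refinement fixed point:
  B0 = {s0, t0}
  B1 = {s1, t1}
  B2 = {s2, t2}
  B3 = {s3, t3}
s0 ∈ B0, t0 ∈ B0 → same block

YES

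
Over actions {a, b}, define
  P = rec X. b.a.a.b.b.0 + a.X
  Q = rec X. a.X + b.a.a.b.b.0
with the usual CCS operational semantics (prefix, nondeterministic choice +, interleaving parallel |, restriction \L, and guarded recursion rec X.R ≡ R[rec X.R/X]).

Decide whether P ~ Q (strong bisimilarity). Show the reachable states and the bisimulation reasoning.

YES

P's transition system — 6 states:
  m0 = rec X. b.a.a.b.b.0 + a.X :: ··a··> m0, ··b··> m1
  m1 = a.a.b.b.0 :: ··a··> m2
  m2 = a.b.b.0 :: ··a··> m3
  m3 = b.b.0 :: ··b··> m4
  m4 = b.0 :: ··b··> m5
  m5 = 0 :: ·
Q's transition system — 6 states:
  n0 = rec X. a.X + b.a.a.b.b.0 :: ··a··> n0, ··b··> n1
  n1 = a.a.b.b.0 :: ··a··> n2
  n2 = a.b.b.0 :: ··a··> n3
  n3 = b.b.0 :: ··b··> n4
  n4 = b.0 :: ··b··> n5
  n5 = 0 :: ·
Bisimilarity quotient blocks:
  B0 = {m0, n0}
  B1 = {m1, n1}
  B2 = {m2, n2}
  B3 = {m3, n3}
  B4 = {m4, n4}
  B5 = {m5, n5}
m0 ∈ B0, n0 ∈ B0 → same block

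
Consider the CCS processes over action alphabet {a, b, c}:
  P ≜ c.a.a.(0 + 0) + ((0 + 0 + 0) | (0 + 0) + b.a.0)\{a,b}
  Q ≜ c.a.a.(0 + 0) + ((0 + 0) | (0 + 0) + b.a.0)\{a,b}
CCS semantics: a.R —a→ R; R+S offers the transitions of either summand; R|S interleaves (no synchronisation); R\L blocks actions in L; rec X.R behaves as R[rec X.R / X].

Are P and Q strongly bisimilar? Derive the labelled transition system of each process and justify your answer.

YES

P's transition system — 4 states:
  m0 = c.a.a.(0 + 0) + ((0 + 0 + 0) | (0 + 0) + b.a.0)\{a,b} :: ··c··> m1
  m1 = a.a.(0 + 0) :: ··a··> m2
  m2 = a.(0 + 0) :: ··a··> m3
  m3 = 0 + 0 :: deadlocked
Q's transition system — 4 states:
  n0 = c.a.a.(0 + 0) + ((0 + 0) | (0 + 0) + b.a.0)\{a,b} :: ··c··> n1
  n1 = a.a.(0 + 0) :: ··a··> n2
  n2 = a.(0 + 0) :: ··a··> n3
  n3 = 0 + 0 :: deadlocked
Bisimilarity quotient blocks:
  B0 = {m0, n0}
  B1 = {m1, n1}
  B2 = {m2, n2}
  B3 = {m3, n3}
m0 ∈ B0, n0 ∈ B0 → same block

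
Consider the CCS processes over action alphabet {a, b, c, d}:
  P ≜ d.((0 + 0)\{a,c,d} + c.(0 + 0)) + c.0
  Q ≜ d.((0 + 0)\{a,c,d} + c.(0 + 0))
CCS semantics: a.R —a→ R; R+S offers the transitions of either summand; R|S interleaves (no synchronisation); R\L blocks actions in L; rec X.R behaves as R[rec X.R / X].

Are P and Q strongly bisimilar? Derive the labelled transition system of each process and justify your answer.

not bisimilar

LTS(P): 4 reachable states
  s0 = d.((0 + 0)\{a,c,d} + c.(0 + 0)) + c.0 ⊢ --c--▸ s1, --d--▸ s2
  s1 = 0 ⊢ deadlocked
  s2 = (0 + 0)\{a,c,d} + c.(0 + 0) ⊢ --c--▸ s3
  s3 = 0 + 0 ⊢ deadlocked
LTS(Q): 3 reachable states
  t0 = d.((0 + 0)\{a,c,d} + c.(0 + 0)) ⊢ --d--▸ t1
  t1 = (0 + 0)\{a,c,d} + c.(0 + 0) ⊢ --c--▸ t2
  t2 = 0 + 0 ⊢ deadlocked
Bisimilarity quotient blocks:
  B0 = {s0}
  B1 = {s2, t1}
  B2 = {s1, s3, t2}
  B3 = {t0}
s0 ∈ B0, t0 ∈ B3 → different blocks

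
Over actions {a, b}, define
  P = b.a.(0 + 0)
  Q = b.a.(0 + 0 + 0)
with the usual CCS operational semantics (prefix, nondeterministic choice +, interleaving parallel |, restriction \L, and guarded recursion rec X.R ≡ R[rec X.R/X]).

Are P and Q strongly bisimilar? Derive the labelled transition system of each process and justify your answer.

LTS(P): 3 reachable states
  m0 = b.a.(0 + 0) has moves =b=> m1
  m1 = a.(0 + 0) has moves =a=> m2
  m2 = 0 + 0 has moves ·
LTS(Q): 3 reachable states
  n0 = b.a.(0 + 0 + 0) has moves =b=> n1
  n1 = a.(0 + 0 + 0) has moves =a=> n2
  n2 = 0 + 0 + 0 has moves ·
Coarsest stable partition (strong bisimilarity classes):
  B0 = {m0, n0}
  B1 = {m1, n1}
  B2 = {m2, n2}
m0 ∈ B0, n0 ∈ B0 → same block

YES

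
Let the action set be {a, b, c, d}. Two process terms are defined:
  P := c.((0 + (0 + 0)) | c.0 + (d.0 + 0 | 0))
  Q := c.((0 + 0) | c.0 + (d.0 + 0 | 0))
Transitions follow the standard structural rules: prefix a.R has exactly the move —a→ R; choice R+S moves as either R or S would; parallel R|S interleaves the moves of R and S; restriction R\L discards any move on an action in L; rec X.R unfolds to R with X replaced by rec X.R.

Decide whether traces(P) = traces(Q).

LTS(P): 4 reachable states
  m0 = c.((0 + (0 + 0)) | c.0 + (d.0 + 0 | 0)) ⊢ ··c··> m1
  m1 = (0 + (0 + 0)) | c.0 + (d.0 + 0 | 0) ⊢ ··c··> m2, ··d··> m3
  m2 = (0 + (0 + 0)) | 0 ⊢ ∅
  m3 = 0 ⊢ ∅
LTS(Q): 4 reachable states
  n0 = c.((0 + 0) | c.0 + (d.0 + 0 | 0)) ⊢ ··c··> n1
  n1 = (0 + 0) | c.0 + (d.0 + 0 | 0) ⊢ ··c··> n2, ··d··> n3
  n2 = (0 + 0) | 0 ⊢ ∅
  n3 = 0 ⊢ ∅
Bisimilarity quotient blocks:
  B0 = {m0, n0}
  B1 = {m1, n1}
  B2 = {m2, m3, n2, n3}
m0 ∈ B0, n0 ∈ B0 → same block
Bisimilar ⇒ trace-equivalent.

traces(P) = traces(Q)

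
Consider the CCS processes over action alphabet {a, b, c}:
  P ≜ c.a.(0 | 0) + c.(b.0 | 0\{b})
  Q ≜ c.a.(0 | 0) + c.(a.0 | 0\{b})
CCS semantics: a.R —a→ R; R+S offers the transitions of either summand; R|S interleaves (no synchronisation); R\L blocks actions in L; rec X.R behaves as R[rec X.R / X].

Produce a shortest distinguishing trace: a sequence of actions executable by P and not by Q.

LTS(P): 5 reachable states
  s0 = c.a.(0 | 0) + c.(b.0 | 0\{b}) has moves -c-> s1, -c-> s2
  s1 = a.(0 | 0) has moves -a-> s3
  s2 = b.0 | 0\{b} has moves -b-> s4
  s3 = 0 | 0 has moves ∅
  s4 = 0 | 0\{b} has moves ∅
LTS(Q): 5 reachable states
  t0 = c.a.(0 | 0) + c.(a.0 | 0\{b}) has moves -c-> t1, -c-> t2
  t1 = a.(0 | 0) has moves -a-> t3
  t2 = a.0 | 0\{b} has moves -a-> t4
  t3 = 0 | 0 has moves ∅
  t4 = 0 | 0\{b} has moves ∅
Executing cb from P (initial set {s0}):
  after c @ step 1: {s1, s2}
  after b @ step 2: {s4}
  P completes σ.
Executing cb from Q (initial set {t0}):
  after c @ step 1: {t1, t2}
  after b @ step 2: ∅  — Q cannot continue

cb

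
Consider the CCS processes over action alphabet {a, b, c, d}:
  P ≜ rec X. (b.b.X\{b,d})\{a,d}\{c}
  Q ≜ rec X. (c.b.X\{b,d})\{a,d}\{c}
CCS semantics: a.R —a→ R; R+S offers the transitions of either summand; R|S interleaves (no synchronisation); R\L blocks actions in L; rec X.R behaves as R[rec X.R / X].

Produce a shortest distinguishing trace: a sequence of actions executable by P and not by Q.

b

Reachable graph of P (3 states):
  u0 = rec X. (b.b.X\{b,d})\{a,d}\{c} ⊢ -b-> u1
  u1 = (b.(rec X. (b.b.X\{b,d})\{a,d}\{c})\{b,d})\{a,d}\{c} ⊢ -b-> u2
  u2 = (rec X. (b.b.X\{b,d})\{a,d}\{c})\{b,d}\{a,d}\{c} ⊢ deadlocked
Reachable graph of Q (1 states):
  v0 = rec X. (c.b.X\{b,d})\{a,d}\{c} ⊢ deadlocked
Trace ⟨b⟩ through P, begin at {u0}:
  [1] b ⇒ {u1}
  ✓ P
Trace ⟨b⟩ through Q, begin at {v0}:
  [1] b ⇒ no successor for Q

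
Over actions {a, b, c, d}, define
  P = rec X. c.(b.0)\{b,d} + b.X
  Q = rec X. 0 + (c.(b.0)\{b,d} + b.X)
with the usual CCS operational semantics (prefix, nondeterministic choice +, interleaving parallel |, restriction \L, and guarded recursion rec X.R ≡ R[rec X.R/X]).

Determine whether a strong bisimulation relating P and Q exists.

LTS(P): 2 reachable states
  s0 = rec X. c.(b.0)\{b,d} + b.X :: —b→ s0, —c→ s1
  s1 = (b.0)\{b,d} :: deadlocked
LTS(Q): 2 reachable states
  t0 = rec X. 0 + (c.(b.0)\{b,d} + b.X) :: —b→ t0, —c→ t1
  t1 = (b.0)\{b,d} :: deadlocked
Partition-refinement fixed point:
  B0 = {s0, t0}
  B1 = {s1, t1}
s0 ∈ B0, t0 ∈ B0 → same block

YES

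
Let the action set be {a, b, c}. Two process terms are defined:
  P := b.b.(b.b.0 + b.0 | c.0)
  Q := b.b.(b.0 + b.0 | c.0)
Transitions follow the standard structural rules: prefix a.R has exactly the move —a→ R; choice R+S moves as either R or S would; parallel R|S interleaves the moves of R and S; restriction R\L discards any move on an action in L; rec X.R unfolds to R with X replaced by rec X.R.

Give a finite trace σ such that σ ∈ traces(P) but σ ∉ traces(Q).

bbbb

Reachable graph of P (8 states):
  p0 = b.b.(b.b.0 + b.0 | c.0) ⊢ —b→ p1
  p1 = b.(b.b.0 + b.0 | c.0) ⊢ —b→ p2
  p2 = b.b.0 + b.0 | c.0 ⊢ —b→ p3, —b→ p4, —c→ p5
  p3 = 0 | c.0 ⊢ —c→ p6
  p4 = b.0 ⊢ —b→ p7
  p5 = b.0 | 0 ⊢ —b→ p6
  p6 = 0 | 0 ⊢ stopped
  p7 = 0 ⊢ stopped
Reachable graph of Q (7 states):
  q0 = b.b.(b.0 + b.0 | c.0) ⊢ —b→ q1
  q1 = b.(b.0 + b.0 | c.0) ⊢ —b→ q2
  q2 = b.0 + b.0 | c.0 ⊢ —b→ q3, —b→ q4, —c→ q5
  q3 = 0 ⊢ stopped
  q4 = 0 | c.0 ⊢ —c→ q6
  q5 = b.0 | 0 ⊢ —b→ q6
  q6 = 0 | 0 ⊢ stopped
Run σ = ⟨bbbb⟩ on P: start {p0}
  step 1 (b): {p1}
  step 2 (b): {p2}
  step 3 (b): {p3, p4}
  step 4 (b): {p7}
  — P admits the full trace.
Run σ = ⟨bbbb⟩ on Q: start {q0}
  step 1 (b): {q1}
  step 2 (b): {q2}
  step 3 (b): {q3, q4}
  step 4 (b): no successor for Q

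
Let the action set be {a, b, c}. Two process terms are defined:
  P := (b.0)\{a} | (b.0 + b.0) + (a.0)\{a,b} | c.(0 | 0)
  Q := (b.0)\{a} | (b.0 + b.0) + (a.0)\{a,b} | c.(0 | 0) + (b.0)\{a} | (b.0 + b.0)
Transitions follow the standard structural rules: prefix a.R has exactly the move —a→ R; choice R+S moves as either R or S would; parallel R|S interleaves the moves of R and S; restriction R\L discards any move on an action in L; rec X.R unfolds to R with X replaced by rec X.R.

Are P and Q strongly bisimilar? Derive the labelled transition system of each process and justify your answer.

Reachable graph of P (5 states):
  u0 = (b.0)\{a} | (b.0 + b.0) + (a.0)\{a,b} | c.(0 | 0) | =b=> u1, =b=> u2, =c=> u3
  u1 = (b.0)\{a} | 0 | =b=> u4
  u2 = 0\{a} | (b.0 + b.0) | =b=> u4
  u3 = (a.0)\{a,b} | (0 | 0) | ·
  u4 = 0\{a} | 0 | ·
Reachable graph of Q (5 states):
  v0 = (b.0)\{a} | (b.0 + b.0) + (a.0)\{a,b} | c.(0 | 0) + (b.0)\{a} | (b.0 + b.0) | =b=> v1, =b=> v2, =c=> v3
  v1 = (b.0)\{a} | 0 | =b=> v4
  v2 = 0\{a} | (b.0 + b.0) | =b=> v4
  v3 = (a.0)\{a,b} | (0 | 0) | ·
  v4 = 0\{a} | 0 | ·
Partition-refinement fixed point:
  B0 = {u0, v0}
  B1 = {u1, u2, v1, v2}
  B2 = {u3, u4, v3, v4}
u0 ∈ B0, v0 ∈ B0 → same block

bisimilar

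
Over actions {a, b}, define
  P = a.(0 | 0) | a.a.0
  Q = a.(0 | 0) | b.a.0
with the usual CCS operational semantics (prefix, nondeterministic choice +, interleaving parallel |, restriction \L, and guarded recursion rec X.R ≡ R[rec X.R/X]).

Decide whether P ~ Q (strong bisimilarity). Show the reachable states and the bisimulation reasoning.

not bisimilar

LTS(P): 6 reachable states
  u0 = a.(0 | 0) | a.a.0 ⊢ —a→ u1, —a→ u2
  u1 = 0 | 0 | a.a.0 ⊢ —a→ u3
  u2 = a.(0 | 0) | a.0 ⊢ —a→ u3, —a→ u4
  u3 = 0 | 0 | a.0 ⊢ —a→ u5
  u4 = a.(0 | 0) | 0 ⊢ —a→ u5
  u5 = 0 | 0 | 0 ⊢ deadlocked
LTS(Q): 6 reachable states
  v0 = a.(0 | 0) | b.a.0 ⊢ —a→ v1, —b→ v2
  v1 = 0 | 0 | b.a.0 ⊢ —b→ v3
  v2 = a.(0 | 0) | a.0 ⊢ —a→ v3, —a→ v4
  v3 = 0 | 0 | a.0 ⊢ —a→ v5
  v4 = a.(0 | 0) | 0 ⊢ —a→ v5
  v5 = 0 | 0 | 0 ⊢ deadlocked
Coarsest stable partition (strong bisimilarity classes):
  B0 = {u0}
  B1 = {u1, u2, v2}
  B2 = {u3, u4, v3, v4}
  B3 = {u5, v5}
  B4 = {v0}
  B5 = {v1}
u0 ∈ B0, v0 ∈ B4 → different blocks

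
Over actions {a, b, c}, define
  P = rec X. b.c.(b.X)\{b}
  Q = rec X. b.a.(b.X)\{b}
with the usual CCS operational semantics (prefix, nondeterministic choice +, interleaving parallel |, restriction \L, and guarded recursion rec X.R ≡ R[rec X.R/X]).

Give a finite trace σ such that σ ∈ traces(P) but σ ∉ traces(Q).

Reachable graph of P (3 states):
  u0 = rec X. b.c.(b.X)\{b} has moves —b→ u1
  u1 = c.(b.(rec X. b.c.(b.X)\{b}))\{b} has moves —c→ u2
  u2 = (b.(rec X. b.c.(b.X)\{b}))\{b} has moves stopped
Reachable graph of Q (3 states):
  v0 = rec X. b.a.(b.X)\{b} has moves —b→ v1
  v1 = a.(b.(rec X. b.a.(b.X)\{b}))\{b} has moves —a→ v2
  v2 = (b.(rec X. b.a.(b.X)\{b}))\{b} has moves stopped
Run σ = ⟨bc⟩ on P: start {u0}
  after b @ step 1: {u1}
  after c @ step 2: {u2}
  P completes σ.
Run σ = ⟨bc⟩ on Q: start {v0}
  after b @ step 1: {v1}
  after c @ step 2: no successor for Q

bc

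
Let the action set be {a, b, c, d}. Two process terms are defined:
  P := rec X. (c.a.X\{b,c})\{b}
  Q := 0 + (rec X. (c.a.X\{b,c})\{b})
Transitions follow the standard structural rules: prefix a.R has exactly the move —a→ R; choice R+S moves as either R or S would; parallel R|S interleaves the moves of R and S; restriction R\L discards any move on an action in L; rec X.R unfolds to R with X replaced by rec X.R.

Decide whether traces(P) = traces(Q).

P's transition system — 3 states:
  s0 = rec X. (c.a.X\{b,c})\{b} :: --c--▸ s1
  s1 = (a.(rec X. (c.a.X\{b,c})\{b})\{b,c})\{b} :: --a--▸ s2
  s2 = (rec X. (c.a.X\{b,c})\{b})\{b,c}\{b} :: ∅
Q's transition system — 3 states:
  t0 = 0 + (rec X. (c.a.X\{b,c})\{b}) :: --c--▸ t1
  t1 = (a.(rec X. (c.a.X\{b,c})\{b})\{b,c})\{b} :: --a--▸ t2
  t2 = (rec X. (c.a.X\{b,c})\{b})\{b,c}\{b} :: ∅
Coarsest stable partition (strong bisimilarity classes):
  B0 = {s0, t0}
  B1 = {s1, t1}
  B2 = {s2, t2}
s0 ∈ B0, t0 ∈ B0 → same block
Bisimilar ⇒ trace-equivalent.

YES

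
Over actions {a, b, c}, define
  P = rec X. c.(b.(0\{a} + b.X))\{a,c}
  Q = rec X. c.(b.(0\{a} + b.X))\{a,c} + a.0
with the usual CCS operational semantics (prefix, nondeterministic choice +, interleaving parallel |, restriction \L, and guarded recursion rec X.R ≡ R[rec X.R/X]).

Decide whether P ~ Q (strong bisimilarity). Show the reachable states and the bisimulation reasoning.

P ≁ Q

LTS(P): 4 reachable states
  u0 = rec X. c.(b.(0\{a} + b.X))\{a,c} → —c→ u1
  u1 = (b.(0\{a} + b.(rec X. c.(b.(0\{a} + b.X))\{a,c})))\{a,c} → —b→ u2
  u2 = (0\{a} + b.(rec X. c.(b.(0\{a} + b.X))\{a,c}))\{a,c} → —b→ u3
  u3 = (rec X. c.(b.(0\{a} + b.X))\{a,c})\{a,c} → stopped
LTS(Q): 5 reachable states
  v0 = rec X. c.(b.(0\{a} + b.X))\{a,c} + a.0 → —a→ v1, —c→ v2
  v1 = 0 → stopped
  v2 = (b.(0\{a} + b.(rec X. c.(b.(0\{a} + b.X))\{a,c} + a.0)))\{a,c} → —b→ v3
  v3 = (0\{a} + b.(rec X. c.(b.(0\{a} + b.X))\{a,c} + a.0))\{a,c} → —b→ v4
  v4 = (rec X. c.(b.(0\{a} + b.X))\{a,c} + a.0)\{a,c} → stopped
Partition-refinement fixed point:
  B0 = {u0}
  B1 = {u1, v2}
  B2 = {u2, v3}
  B3 = {u3, v1, v4}
  B4 = {v0}
u0 ∈ B0, v0 ∈ B4 → different blocks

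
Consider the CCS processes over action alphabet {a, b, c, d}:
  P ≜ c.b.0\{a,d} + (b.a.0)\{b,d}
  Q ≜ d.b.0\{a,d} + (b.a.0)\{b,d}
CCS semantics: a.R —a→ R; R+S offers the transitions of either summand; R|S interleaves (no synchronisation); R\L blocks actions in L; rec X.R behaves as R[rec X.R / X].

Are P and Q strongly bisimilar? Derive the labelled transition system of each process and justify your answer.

P ≁ Q

Reachable graph of P (3 states):
  p0 = c.b.0\{a,d} + (b.a.0)\{b,d} :: -c-> p1
  p1 = b.0\{a,d} :: -b-> p2
  p2 = 0\{a,d} :: (no moves)
Reachable graph of Q (3 states):
  q0 = d.b.0\{a,d} + (b.a.0)\{b,d} :: -d-> q1
  q1 = b.0\{a,d} :: -b-> q2
  q2 = 0\{a,d} :: (no moves)
Bisimilarity quotient blocks:
  B0 = {p0}
  B1 = {p1, q1}
  B2 = {p2, q2}
  B3 = {q0}
p0 ∈ B0, q0 ∈ B3 → different blocks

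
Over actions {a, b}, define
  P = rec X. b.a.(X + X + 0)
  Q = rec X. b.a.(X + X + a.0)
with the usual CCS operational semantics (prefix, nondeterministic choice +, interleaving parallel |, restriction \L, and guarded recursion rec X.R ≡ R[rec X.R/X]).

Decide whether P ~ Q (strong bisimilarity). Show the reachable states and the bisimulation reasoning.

P ≁ Q

LTS(P): 3 reachable states
  m0 = rec X. b.a.(X + X + 0) has moves -b-> m1
  m1 = a.((rec X. b.a.(X + X + 0)) + (rec X. b.a.(X + X + 0)) + 0) has moves -a-> m2
  m2 = (rec X. b.a.(X + X + 0)) + (rec X. b.a.(X + X + 0)) + 0 has moves -b-> m1
LTS(Q): 4 reachable states
  n0 = rec X. b.a.(X + X + a.0) has moves -b-> n1
  n1 = a.((rec X. b.a.(X + X + a.0)) + (rec X. b.a.(X + X + a.0)) + a.0) has moves -a-> n2
  n2 = (rec X. b.a.(X + X + a.0)) + (rec X. b.a.(X + X + a.0)) + a.0 has moves -a-> n3, -b-> n1
  n3 = 0 has moves ∅
Bisimilarity quotient blocks:
  B0 = {m0, m2}
  B1 = {m1}
  B2 = {n0}
  B3 = {n1}
  B4 = {n2}
  B5 = {n3}
m0 ∈ B0, n0 ∈ B2 → different blocks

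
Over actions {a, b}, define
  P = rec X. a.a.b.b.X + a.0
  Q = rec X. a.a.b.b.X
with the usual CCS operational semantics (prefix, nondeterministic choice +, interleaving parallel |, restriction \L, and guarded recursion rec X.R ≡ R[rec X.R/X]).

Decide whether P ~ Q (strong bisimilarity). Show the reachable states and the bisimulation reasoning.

NO

LTS(P): 5 reachable states
  m0 = rec X. a.a.b.b.X + a.0 :: =a=> m1, =a=> m2
  m1 = 0 :: deadlocked
  m2 = a.b.b.(rec X. a.a.b.b.X + a.0) :: =a=> m3
  m3 = b.b.(rec X. a.a.b.b.X + a.0) :: =b=> m4
  m4 = b.(rec X. a.a.b.b.X + a.0) :: =b=> m0
LTS(Q): 4 reachable states
  n0 = rec X. a.a.b.b.X :: =a=> n1
  n1 = a.b.b.(rec X. a.a.b.b.X) :: =a=> n2
  n2 = b.b.(rec X. a.a.b.b.X) :: =b=> n3
  n3 = b.(rec X. a.a.b.b.X) :: =b=> n0
Partition-refinement fixed point:
  B0 = {m0}
  B1 = {m1}
  B2 = {m2}
  B3 = {m3}
  B4 = {m4}
  B5 = {n0}
  B6 = {n1}
  B7 = {n2}
  B8 = {n3}
m0 ∈ B0, n0 ∈ B5 → different blocks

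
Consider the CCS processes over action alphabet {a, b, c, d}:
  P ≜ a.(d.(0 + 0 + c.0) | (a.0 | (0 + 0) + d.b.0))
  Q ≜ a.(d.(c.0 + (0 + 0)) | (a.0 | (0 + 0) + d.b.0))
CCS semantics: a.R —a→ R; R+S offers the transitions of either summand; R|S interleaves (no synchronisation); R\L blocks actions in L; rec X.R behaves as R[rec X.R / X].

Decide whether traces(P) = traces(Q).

YES

LTS(P): 13 reachable states
  u0 = a.(d.(0 + 0 + c.0) | (a.0 | (0 + 0) + d.b.0)) → =a=> u1
  u1 = d.(0 + 0 + c.0) | (a.0 | (0 + 0) + d.b.0) → =a=> u2, =d=> u3, =d=> u4
  u2 = d.(0 + 0 + c.0) | (0 | (0 + 0)) → =d=> u5
  u3 = (0 + 0 + c.0) | (a.0 | (0 + 0) + d.b.0) → =a=> u5, =c=> u6, =d=> u7
  u4 = d.(0 + 0 + c.0) | b.0 → =b=> u8, =d=> u7
  u5 = (0 + 0 + c.0) | (0 | (0 + 0)) → =c=> u9
  u6 = 0 | (a.0 | (0 + 0) + d.b.0) → =a=> u9, =d=> u10
  u7 = (0 + 0 + c.0) | b.0 → =b=> u11, =c=> u10
  u8 = d.(0 + 0 + c.0) | 0 → =d=> u11
  u9 = 0 | (0 | (0 + 0)) → ·
  u10 = 0 | b.0 → =b=> u12
  u11 = (0 + 0 + c.0) | 0 → =c=> u12
  u12 = 0 | 0 → ·
LTS(Q): 13 reachable states
  v0 = a.(d.(c.0 + (0 + 0)) | (a.0 | (0 + 0) + d.b.0)) → =a=> v1
  v1 = d.(c.0 + (0 + 0)) | (a.0 | (0 + 0) + d.b.0) → =a=> v2, =d=> v3, =d=> v4
  v2 = d.(c.0 + (0 + 0)) | (0 | (0 + 0)) → =d=> v5
  v3 = (c.0 + (0 + 0)) | (a.0 | (0 + 0) + d.b.0) → =a=> v5, =c=> v6, =d=> v7
  v4 = d.(c.0 + (0 + 0)) | b.0 → =b=> v8, =d=> v7
  v5 = (c.0 + (0 + 0)) | (0 | (0 + 0)) → =c=> v9
  v6 = 0 | (a.0 | (0 + 0) + d.b.0) → =a=> v9, =d=> v10
  v7 = (c.0 + (0 + 0)) | b.0 → =b=> v11, =c=> v10
  v8 = d.(c.0 + (0 + 0)) | 0 → =d=> v11
  v9 = 0 | (0 | (0 + 0)) → ·
  v10 = 0 | b.0 → =b=> v12
  v11 = (c.0 + (0 + 0)) | 0 → =c=> v12
  v12 = 0 | 0 → ·
Coarsest stable partition (strong bisimilarity classes):
  B0 = {u0, v0}
  B1 = {u1, v1}
  B2 = {u3, v3}
  B3 = {u7, v7}
  B4 = {u10, v10}
  B5 = {u12, u9, v12, v9}
  B6 = {u11, u5, v11, v5}
  B7 = {u6, v6}
  B8 = {u2, u8, v2, v8}
  B9 = {u4, v4}
u0 ∈ B0, v0 ∈ B0 → same block
Bisimilar ⇒ trace-equivalent.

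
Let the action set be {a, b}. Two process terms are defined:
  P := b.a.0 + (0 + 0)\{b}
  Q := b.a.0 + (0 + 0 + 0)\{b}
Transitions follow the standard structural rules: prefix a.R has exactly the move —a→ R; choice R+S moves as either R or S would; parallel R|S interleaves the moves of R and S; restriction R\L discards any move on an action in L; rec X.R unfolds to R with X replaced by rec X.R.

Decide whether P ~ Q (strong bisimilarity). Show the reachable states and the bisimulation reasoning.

P's transition system — 3 states:
  p0 = b.a.0 + (0 + 0)\{b} has moves ··b··> p1
  p1 = a.0 has moves ··a··> p2
  p2 = 0 has moves ∅
Q's transition system — 3 states:
  q0 = b.a.0 + (0 + 0 + 0)\{b} has moves ··b··> q1
  q1 = a.0 has moves ··a··> q2
  q2 = 0 has moves ∅
Bisimilarity quotient blocks:
  B0 = {p0, q0}
  B1 = {p1, q1}
  B2 = {p2, q2}
p0 ∈ B0, q0 ∈ B0 → same block

bisimilar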